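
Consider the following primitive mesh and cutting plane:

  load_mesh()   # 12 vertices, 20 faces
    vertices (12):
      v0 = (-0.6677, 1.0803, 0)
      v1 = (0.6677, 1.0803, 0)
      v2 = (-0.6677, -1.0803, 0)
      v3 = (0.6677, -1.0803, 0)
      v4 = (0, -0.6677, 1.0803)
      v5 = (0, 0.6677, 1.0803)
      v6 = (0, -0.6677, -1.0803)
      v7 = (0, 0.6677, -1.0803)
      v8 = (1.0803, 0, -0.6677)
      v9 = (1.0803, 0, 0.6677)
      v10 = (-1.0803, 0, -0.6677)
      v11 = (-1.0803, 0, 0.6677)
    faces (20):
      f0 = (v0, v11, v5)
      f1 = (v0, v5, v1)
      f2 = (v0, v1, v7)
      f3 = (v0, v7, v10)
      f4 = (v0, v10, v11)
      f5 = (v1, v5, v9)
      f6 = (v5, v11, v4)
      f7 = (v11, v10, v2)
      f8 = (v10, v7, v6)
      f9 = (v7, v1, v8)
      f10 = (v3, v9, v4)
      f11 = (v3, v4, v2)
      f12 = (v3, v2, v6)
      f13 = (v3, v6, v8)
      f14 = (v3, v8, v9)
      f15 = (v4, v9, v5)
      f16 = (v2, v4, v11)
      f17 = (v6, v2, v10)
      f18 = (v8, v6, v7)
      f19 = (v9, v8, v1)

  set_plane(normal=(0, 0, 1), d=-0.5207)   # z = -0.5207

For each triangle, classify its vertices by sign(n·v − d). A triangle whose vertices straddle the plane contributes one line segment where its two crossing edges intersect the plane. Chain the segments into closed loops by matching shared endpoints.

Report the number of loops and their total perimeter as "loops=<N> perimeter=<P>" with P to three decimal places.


Straddling triangles (10 of 20):
  (v0,v1,v7) [++-] → (0.345871, 0.881429, -0.5207)–(-0.345871, 0.881429, -0.5207)  len=0.6917
  (v0,v7,v10) [+--] → (-0.345871, 0.881429, -0.5207)–(-0.989462, 0.237838, -0.5207)  len=0.9102
  (v0,v10,v11) [+-+] → (-0.989462, 0.237838, -0.5207)–(-1.0803, 0, -0.5207)  len=0.2546
  (v11,v10,v2) [+-+] → (-1.0803, 0, -0.5207)–(-0.989462, -0.237838, -0.5207)  len=0.2546
  (v7,v1,v8) [-+-] → (0.345871, 0.881429, -0.5207)–(0.989462, 0.237838, -0.5207)  len=0.9102
  (v3,v2,v6) [++-] → (-0.345871, -0.881429, -0.5207)–(0.345871, -0.881429, -0.5207)  len=0.6917
  (v3,v6,v8) [+--] → (0.345871, -0.881429, -0.5207)–(0.989462, -0.237838, -0.5207)  len=0.9102
  (v3,v8,v9) [+-+] → (0.989462, -0.237838, -0.5207)–(1.0803, 0, -0.5207)  len=0.2546
  (v6,v2,v10) [-+-] → (-0.345871, -0.881429, -0.5207)–(-0.989462, -0.237838, -0.5207)  len=0.9102
  (v9,v8,v1) [+-+] → (1.0803, 0, -0.5207)–(0.989462, 0.237838, -0.5207)  len=0.2546

Chained into 1 loop(s):
  loop 1: 10 segments, perimeter = 6.0426
Total perimeter = 6.043

loops=1 perimeter=6.043


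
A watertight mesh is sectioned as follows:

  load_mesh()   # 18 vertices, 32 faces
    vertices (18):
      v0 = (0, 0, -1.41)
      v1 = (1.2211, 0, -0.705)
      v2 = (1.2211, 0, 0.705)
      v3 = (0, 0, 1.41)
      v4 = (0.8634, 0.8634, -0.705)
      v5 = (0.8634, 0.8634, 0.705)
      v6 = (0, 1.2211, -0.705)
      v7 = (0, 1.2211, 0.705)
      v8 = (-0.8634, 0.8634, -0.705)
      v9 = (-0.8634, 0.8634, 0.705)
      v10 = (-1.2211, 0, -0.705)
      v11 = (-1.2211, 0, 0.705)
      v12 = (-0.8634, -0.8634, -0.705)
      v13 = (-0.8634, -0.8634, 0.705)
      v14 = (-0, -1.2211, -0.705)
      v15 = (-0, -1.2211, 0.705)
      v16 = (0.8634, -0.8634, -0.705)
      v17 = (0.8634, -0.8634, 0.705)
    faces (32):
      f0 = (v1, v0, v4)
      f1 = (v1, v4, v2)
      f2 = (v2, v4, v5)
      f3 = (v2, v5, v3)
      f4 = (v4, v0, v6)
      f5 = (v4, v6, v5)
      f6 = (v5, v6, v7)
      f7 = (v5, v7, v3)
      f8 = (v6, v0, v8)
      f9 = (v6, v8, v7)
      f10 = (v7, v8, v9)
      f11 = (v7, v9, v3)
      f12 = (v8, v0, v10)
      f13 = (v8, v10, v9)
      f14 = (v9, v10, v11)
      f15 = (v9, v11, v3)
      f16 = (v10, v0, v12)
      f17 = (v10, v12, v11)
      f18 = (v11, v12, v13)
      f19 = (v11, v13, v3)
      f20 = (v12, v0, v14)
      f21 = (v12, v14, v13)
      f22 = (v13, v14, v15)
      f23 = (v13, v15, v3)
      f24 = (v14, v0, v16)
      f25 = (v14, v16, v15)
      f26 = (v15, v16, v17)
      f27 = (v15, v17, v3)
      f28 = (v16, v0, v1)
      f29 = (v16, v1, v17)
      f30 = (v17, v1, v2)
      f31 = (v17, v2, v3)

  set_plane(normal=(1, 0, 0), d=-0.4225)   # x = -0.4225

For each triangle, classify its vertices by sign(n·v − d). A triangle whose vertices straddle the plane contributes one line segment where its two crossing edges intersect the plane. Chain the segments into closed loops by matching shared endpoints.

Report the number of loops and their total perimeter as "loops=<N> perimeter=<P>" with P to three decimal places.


Straddling triangles (12 of 32):
  (v6,v0,v8) [++-] → (-0.4225, 0.4225, -1.06501)–(-0.4225, 1.04606, -0.705)  len=0.7200
  (v6,v8,v7) [+-+] → (-0.4225, 1.04606, -0.705)–(-0.4225, 1.04606, 0.0150243)  len=0.7200
  (v7,v8,v9) [+--] → (-0.4225, 1.04606, 0.0150243)–(-0.4225, 1.04606, 0.705)  len=0.6900
  (v7,v9,v3) [+-+] → (-0.4225, 1.04606, 0.705)–(-0.4225, 0.4225, 1.06501)  len=0.7200
  (v8,v0,v10) [-+-] → (-0.4225, 0.4225, -1.06501)–(-0.4225, 0, -1.16607)  len=0.4344
  (v9,v11,v3) [--+] → (-0.4225, 0, 1.16607)–(-0.4225, 0.4225, 1.06501)  len=0.4344
  (v10,v0,v12) [-+-] → (-0.4225, 0, -1.16607)–(-0.4225, -0.4225, -1.06501)  len=0.4344
  (v11,v13,v3) [--+] → (-0.4225, -0.4225, 1.06501)–(-0.4225, 0, 1.16607)  len=0.4344
  (v12,v0,v14) [-++] → (-0.4225, -0.4225, -1.06501)–(-0.4225, -1.04606, -0.705)  len=0.7200
  (v12,v14,v13) [-+-] → (-0.4225, -1.04606, -0.705)–(-0.4225, -1.04606, -0.0150243)  len=0.6900
  (v13,v14,v15) [-++] → (-0.4225, -1.04606, -0.0150243)–(-0.4225, -1.04606, 0.705)  len=0.7200
  (v13,v15,v3) [-++] → (-0.4225, -1.04606, 0.705)–(-0.4225, -0.4225, 1.06501)  len=0.7200

Chained into 1 loop(s):
  loop 1: 12 segments, perimeter = 7.4378
Total perimeter = 7.438

loops=1 perimeter=7.438


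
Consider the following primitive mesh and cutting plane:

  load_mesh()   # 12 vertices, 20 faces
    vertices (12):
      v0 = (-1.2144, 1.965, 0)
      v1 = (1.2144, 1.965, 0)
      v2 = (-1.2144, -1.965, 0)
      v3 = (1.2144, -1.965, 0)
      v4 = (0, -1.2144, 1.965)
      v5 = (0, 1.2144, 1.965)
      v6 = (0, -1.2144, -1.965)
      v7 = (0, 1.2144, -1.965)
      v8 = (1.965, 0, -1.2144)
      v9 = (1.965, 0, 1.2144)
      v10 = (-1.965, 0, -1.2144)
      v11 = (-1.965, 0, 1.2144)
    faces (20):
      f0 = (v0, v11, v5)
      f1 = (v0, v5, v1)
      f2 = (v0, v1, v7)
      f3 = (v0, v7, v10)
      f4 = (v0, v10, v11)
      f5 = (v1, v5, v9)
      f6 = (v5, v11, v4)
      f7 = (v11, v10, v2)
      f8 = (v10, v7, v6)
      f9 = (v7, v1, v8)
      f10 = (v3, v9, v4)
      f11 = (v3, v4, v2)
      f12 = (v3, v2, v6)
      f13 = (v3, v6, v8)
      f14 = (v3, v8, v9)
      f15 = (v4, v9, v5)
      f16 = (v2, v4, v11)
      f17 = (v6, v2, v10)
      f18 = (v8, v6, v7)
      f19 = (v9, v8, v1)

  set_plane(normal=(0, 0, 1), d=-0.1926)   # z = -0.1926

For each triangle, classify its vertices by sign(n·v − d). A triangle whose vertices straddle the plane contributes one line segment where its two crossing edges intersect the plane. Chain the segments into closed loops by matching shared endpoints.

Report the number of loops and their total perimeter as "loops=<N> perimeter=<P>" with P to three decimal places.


Straddling triangles (10 of 20):
  (v0,v1,v7) [++-] → (1.09537, 1.89143, -0.1926)–(-1.09537, 1.89143, -0.1926)  len=2.1907
  (v0,v7,v10) [+--] → (-1.09537, 1.89143, -0.1926)–(-1.33344, 1.65336, -0.1926)  len=0.3367
  (v0,v10,v11) [+-+] → (-1.33344, 1.65336, -0.1926)–(-1.965, 0, -0.1926)  len=1.7699
  (v11,v10,v2) [+-+] → (-1.965, 0, -0.1926)–(-1.33344, -1.65336, -0.1926)  len=1.7699
  (v7,v1,v8) [-+-] → (1.09537, 1.89143, -0.1926)–(1.33344, 1.65336, -0.1926)  len=0.3367
  (v3,v2,v6) [++-] → (-1.09537, -1.89143, -0.1926)–(1.09537, -1.89143, -0.1926)  len=2.1907
  (v3,v6,v8) [+--] → (1.09537, -1.89143, -0.1926)–(1.33344, -1.65336, -0.1926)  len=0.3367
  (v3,v8,v9) [+-+] → (1.33344, -1.65336, -0.1926)–(1.965, 0, -0.1926)  len=1.7699
  (v6,v2,v10) [-+-] → (-1.09537, -1.89143, -0.1926)–(-1.33344, -1.65336, -0.1926)  len=0.3367
  (v9,v8,v1) [+-+] → (1.965, 0, -0.1926)–(1.33344, 1.65336, -0.1926)  len=1.7699

Chained into 1 loop(s):
  loop 1: 10 segments, perimeter = 12.8077
Total perimeter = 12.808

loops=1 perimeter=12.808


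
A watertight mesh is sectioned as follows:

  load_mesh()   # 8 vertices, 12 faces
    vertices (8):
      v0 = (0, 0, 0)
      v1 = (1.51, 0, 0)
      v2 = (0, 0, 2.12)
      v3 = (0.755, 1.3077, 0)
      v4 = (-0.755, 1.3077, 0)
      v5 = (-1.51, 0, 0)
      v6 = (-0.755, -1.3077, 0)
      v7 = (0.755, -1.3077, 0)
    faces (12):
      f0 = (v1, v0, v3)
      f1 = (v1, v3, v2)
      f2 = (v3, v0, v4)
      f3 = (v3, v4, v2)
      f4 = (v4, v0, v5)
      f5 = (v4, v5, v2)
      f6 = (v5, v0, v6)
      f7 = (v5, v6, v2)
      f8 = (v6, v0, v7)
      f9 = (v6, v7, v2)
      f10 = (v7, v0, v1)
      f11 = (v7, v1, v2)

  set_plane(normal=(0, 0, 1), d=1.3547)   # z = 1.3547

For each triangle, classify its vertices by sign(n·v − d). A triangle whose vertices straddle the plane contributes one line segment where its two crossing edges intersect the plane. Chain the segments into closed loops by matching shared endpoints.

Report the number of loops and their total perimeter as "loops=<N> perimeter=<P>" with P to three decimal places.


Straddling triangles (6 of 12):
  (v1,v3,v2) [--+] → (0.272548, 0.472067, 1.3547)–(0.545096, 0, 1.3547)  len=0.5451
  (v3,v4,v2) [--+] → (-0.272548, 0.472067, 1.3547)–(0.272548, 0.472067, 1.3547)  len=0.5451
  (v4,v5,v2) [--+] → (-0.545096, 0, 1.3547)–(-0.272548, 0.472067, 1.3547)  len=0.5451
  (v5,v6,v2) [--+] → (-0.272548, -0.472067, 1.3547)–(-0.545096, 0, 1.3547)  len=0.5451
  (v6,v7,v2) [--+] → (0.272548, -0.472067, 1.3547)–(-0.272548, -0.472067, 1.3547)  len=0.5451
  (v7,v1,v2) [--+] → (0.545096, 0, 1.3547)–(0.272548, -0.472067, 1.3547)  len=0.5451

Chained into 1 loop(s):
  loop 1: 6 segments, perimeter = 3.2706
Total perimeter = 3.271

loops=1 perimeter=3.271


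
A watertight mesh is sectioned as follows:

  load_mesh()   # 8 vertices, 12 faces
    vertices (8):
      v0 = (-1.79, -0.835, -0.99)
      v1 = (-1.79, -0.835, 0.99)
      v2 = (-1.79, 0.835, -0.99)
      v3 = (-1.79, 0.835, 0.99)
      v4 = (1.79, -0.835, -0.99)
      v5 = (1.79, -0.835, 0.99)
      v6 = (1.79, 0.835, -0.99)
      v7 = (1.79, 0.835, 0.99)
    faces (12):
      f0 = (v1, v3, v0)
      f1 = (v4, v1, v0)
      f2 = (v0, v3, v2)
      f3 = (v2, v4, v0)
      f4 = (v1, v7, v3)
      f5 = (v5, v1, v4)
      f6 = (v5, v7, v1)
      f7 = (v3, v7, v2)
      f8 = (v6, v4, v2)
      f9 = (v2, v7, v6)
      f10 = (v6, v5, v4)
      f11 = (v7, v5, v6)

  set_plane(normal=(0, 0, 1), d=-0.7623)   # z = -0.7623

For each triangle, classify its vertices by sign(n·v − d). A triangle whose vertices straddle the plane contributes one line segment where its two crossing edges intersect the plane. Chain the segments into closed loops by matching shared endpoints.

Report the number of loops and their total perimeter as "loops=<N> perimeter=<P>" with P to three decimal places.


Straddling triangles (8 of 12):
  (v1,v3,v0) [++-] → (-1.79, -0.64295, -0.7623)–(-1.79, -0.835, -0.7623)  len=0.1921
  (v4,v1,v0) [-+-] → (1.3783, -0.835, -0.7623)–(-1.79, -0.835, -0.7623)  len=3.1683
  (v0,v3,v2) [-+-] → (-1.79, -0.64295, -0.7623)–(-1.79, 0.835, -0.7623)  len=1.4779
  (v5,v1,v4) [++-] → (1.3783, -0.835, -0.7623)–(1.79, -0.835, -0.7623)  len=0.4117
  (v3,v7,v2) [++-] → (-1.3783, 0.835, -0.7623)–(-1.79, 0.835, -0.7623)  len=0.4117
  (v2,v7,v6) [-+-] → (-1.3783, 0.835, -0.7623)–(1.79, 0.835, -0.7623)  len=3.1683
  (v6,v5,v4) [-+-] → (1.79, 0.64295, -0.7623)–(1.79, -0.835, -0.7623)  len=1.4779
  (v7,v5,v6) [++-] → (1.79, 0.64295, -0.7623)–(1.79, 0.835, -0.7623)  len=0.1921

Chained into 1 loop(s):
  loop 1: 8 segments, perimeter = 10.5000
Total perimeter = 10.500

loops=1 perimeter=10.500


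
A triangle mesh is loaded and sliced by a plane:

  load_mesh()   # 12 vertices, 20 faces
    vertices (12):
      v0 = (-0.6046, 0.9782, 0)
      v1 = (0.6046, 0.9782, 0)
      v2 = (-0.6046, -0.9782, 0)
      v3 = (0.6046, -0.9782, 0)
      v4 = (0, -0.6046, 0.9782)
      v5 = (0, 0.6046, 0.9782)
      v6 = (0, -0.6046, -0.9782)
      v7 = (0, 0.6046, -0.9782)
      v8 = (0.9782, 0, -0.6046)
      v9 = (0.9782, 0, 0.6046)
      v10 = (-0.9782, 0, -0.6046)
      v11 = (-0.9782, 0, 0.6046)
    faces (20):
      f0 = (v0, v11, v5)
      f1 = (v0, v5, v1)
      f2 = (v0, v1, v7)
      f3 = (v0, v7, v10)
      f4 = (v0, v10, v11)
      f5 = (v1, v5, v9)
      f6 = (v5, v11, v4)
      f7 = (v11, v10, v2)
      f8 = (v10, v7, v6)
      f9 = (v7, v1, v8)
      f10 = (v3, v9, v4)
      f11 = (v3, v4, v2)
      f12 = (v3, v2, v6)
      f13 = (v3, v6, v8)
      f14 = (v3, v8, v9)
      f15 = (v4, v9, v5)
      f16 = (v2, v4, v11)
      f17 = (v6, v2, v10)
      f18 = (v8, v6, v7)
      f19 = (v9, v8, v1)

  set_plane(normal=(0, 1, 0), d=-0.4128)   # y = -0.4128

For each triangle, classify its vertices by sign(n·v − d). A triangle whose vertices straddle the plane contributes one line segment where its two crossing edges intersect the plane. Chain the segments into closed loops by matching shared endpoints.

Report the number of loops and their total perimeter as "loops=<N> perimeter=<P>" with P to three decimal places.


loops=1 perimeter=5.613

Straddling triangles (10 of 20):
  (v5,v11,v4) [++-] → (-0.310319, -0.4128, 0.859681)–(0, -0.4128, 0.9782)  len=0.3322
  (v11,v10,v2) [++-] → (-0.820541, -0.4128, -0.349459)–(-0.820541, -0.4128, 0.349459)  len=0.6989
  (v10,v7,v6) [++-] → (0, -0.4128, -0.9782)–(-0.310319, -0.4128, -0.859681)  len=0.3322
  (v3,v9,v4) [-+-] → (0.820541, -0.4128, 0.349459)–(0.310319, -0.4128, 0.859681)  len=0.7216
  (v3,v6,v8) [--+] → (0.310319, -0.4128, -0.859681)–(0.820541, -0.4128, -0.349459)  len=0.7216
  (v3,v8,v9) [-++] → (0.820541, -0.4128, -0.349459)–(0.820541, -0.4128, 0.349459)  len=0.6989
  (v4,v9,v5) [-++] → (0.310319, -0.4128, 0.859681)–(0, -0.4128, 0.9782)  len=0.3322
  (v2,v4,v11) [--+] → (-0.310319, -0.4128, 0.859681)–(-0.820541, -0.4128, 0.349459)  len=0.7216
  (v6,v2,v10) [--+] → (-0.820541, -0.4128, -0.349459)–(-0.310319, -0.4128, -0.859681)  len=0.7216
  (v8,v6,v7) [+-+] → (0.310319, -0.4128, -0.859681)–(0, -0.4128, -0.9782)  len=0.3322

Chained into 1 loop(s):
  loop 1: 10 segments, perimeter = 5.6128
Total perimeter = 5.613


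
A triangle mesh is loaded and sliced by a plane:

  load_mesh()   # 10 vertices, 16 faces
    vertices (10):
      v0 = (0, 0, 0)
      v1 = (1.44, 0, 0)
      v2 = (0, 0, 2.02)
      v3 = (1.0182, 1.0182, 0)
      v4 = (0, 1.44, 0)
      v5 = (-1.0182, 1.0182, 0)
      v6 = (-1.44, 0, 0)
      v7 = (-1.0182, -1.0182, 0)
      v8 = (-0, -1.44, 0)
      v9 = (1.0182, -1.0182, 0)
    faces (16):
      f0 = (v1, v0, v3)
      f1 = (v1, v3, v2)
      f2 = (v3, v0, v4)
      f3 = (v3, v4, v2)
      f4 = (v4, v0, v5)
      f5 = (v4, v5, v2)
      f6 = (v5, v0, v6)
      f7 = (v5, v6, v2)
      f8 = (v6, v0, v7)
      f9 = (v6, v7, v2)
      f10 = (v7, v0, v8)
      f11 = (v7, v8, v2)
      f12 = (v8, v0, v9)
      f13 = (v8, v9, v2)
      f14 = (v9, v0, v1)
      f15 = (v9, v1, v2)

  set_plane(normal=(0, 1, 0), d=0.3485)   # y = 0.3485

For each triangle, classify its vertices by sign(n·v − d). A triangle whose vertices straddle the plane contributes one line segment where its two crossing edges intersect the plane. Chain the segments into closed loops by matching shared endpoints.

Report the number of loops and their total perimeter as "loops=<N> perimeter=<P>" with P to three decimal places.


loops=1 perimeter=6.661

Straddling triangles (8 of 16):
  (v1,v0,v3) [--+] → (0.3485, 0.3485, 0)–(1.29563, 0.3485, 0)  len=0.9471
  (v1,v3,v2) [-+-] → (1.29563, 0.3485, 0)–(0.3485, 0.3485, 1.32861)  len=1.6316
  (v3,v0,v4) [+-+] → (0.3485, 0.3485, 0)–(0, 0.3485, 0)  len=0.3485
  (v3,v4,v2) [++-] → (0, 0.3485, 1.53113)–(0.3485, 0.3485, 1.32861)  len=0.4031
  (v4,v0,v5) [+-+] → (0, 0.3485, 0)–(-0.3485, 0.3485, 0)  len=0.3485
  (v4,v5,v2) [++-] → (-0.3485, 0.3485, 1.32861)–(0, 0.3485, 1.53113)  len=0.4031
  (v5,v0,v6) [+--] → (-0.3485, 0.3485, 0)–(-1.29563, 0.3485, 0)  len=0.9471
  (v5,v6,v2) [+--] → (-1.29563, 0.3485, 0)–(-0.3485, 0.3485, 1.32861)  len=1.6316

Chained into 1 loop(s):
  loop 1: 8 segments, perimeter = 6.6607
Total perimeter = 6.661


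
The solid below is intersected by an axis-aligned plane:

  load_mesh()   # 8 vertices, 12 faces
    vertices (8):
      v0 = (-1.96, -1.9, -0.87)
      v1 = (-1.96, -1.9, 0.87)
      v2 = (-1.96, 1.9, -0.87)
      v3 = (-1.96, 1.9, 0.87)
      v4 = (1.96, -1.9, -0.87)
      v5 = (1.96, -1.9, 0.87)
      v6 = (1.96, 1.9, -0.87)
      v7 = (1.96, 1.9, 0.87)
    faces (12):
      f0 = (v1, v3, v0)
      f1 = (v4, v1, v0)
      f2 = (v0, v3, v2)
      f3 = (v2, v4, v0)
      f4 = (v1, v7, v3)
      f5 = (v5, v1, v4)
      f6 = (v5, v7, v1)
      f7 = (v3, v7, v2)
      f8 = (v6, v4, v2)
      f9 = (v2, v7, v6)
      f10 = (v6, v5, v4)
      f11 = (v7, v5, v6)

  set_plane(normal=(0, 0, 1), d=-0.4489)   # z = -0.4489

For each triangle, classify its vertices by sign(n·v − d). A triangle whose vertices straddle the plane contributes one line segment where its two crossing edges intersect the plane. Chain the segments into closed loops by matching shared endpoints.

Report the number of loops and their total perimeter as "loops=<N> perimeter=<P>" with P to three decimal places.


Straddling triangles (8 of 12):
  (v1,v3,v0) [++-] → (-1.96, -0.980356, -0.4489)–(-1.96, -1.9, -0.4489)  len=0.9196
  (v4,v1,v0) [-+-] → (1.01131, -1.9, -0.4489)–(-1.96, -1.9, -0.4489)  len=2.9713
  (v0,v3,v2) [-+-] → (-1.96, -0.980356, -0.4489)–(-1.96, 1.9, -0.4489)  len=2.8804
  (v5,v1,v4) [++-] → (1.01131, -1.9, -0.4489)–(1.96, -1.9, -0.4489)  len=0.9487
  (v3,v7,v2) [++-] → (-1.01131, 1.9, -0.4489)–(-1.96, 1.9, -0.4489)  len=0.9487
  (v2,v7,v6) [-+-] → (-1.01131, 1.9, -0.4489)–(1.96, 1.9, -0.4489)  len=2.9713
  (v6,v5,v4) [-+-] → (1.96, 0.980356, -0.4489)–(1.96, -1.9, -0.4489)  len=2.8804
  (v7,v5,v6) [++-] → (1.96, 0.980356, -0.4489)–(1.96, 1.9, -0.4489)  len=0.9196

Chained into 1 loop(s):
  loop 1: 8 segments, perimeter = 15.4400
Total perimeter = 15.440

loops=1 perimeter=15.440


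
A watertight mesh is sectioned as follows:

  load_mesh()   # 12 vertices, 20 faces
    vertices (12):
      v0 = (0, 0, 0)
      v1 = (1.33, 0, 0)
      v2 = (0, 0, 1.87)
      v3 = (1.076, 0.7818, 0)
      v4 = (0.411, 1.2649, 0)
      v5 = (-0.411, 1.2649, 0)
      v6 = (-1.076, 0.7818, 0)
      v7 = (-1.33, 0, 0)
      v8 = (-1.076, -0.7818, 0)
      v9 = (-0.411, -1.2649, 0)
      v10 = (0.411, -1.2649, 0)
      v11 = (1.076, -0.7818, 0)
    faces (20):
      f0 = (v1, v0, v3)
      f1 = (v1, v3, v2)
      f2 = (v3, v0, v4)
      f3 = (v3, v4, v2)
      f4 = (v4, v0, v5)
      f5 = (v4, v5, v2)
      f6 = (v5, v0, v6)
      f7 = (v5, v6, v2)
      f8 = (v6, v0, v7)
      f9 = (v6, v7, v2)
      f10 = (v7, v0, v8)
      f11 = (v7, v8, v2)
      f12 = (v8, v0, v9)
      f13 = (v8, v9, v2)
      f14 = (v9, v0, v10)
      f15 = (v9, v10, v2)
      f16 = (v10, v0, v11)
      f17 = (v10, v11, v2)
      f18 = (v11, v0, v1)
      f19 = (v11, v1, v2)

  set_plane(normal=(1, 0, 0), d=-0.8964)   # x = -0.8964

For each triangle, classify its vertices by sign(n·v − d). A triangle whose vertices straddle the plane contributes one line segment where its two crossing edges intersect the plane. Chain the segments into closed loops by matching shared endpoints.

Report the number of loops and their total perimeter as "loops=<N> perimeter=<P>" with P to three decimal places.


Straddling triangles (8 of 20):
  (v5,v0,v6) [++-] → (-0.8964, 0.651306, 0)–(-0.8964, 0.912273, 0)  len=0.2610
  (v5,v6,v2) [+-+] → (-0.8964, 0.912273, 0)–(-0.8964, 0.651306, 0.31213)  len=0.4069
  (v6,v0,v7) [-+-] → (-0.8964, 0.651306, 0)–(-0.8964, 0, 0)  len=0.6513
  (v6,v7,v2) [--+] → (-0.8964, 0, 0.609648)–(-0.8964, 0.651306, 0.31213)  len=0.7160
  (v7,v0,v8) [-+-] → (-0.8964, 0, 0)–(-0.8964, -0.651306, 0)  len=0.6513
  (v7,v8,v2) [--+] → (-0.8964, -0.651306, 0.31213)–(-0.8964, 0, 0.609648)  len=0.7160
  (v8,v0,v9) [-++] → (-0.8964, -0.651306, 0)–(-0.8964, -0.912273, 0)  len=0.2610
  (v8,v9,v2) [-++] → (-0.8964, -0.912273, 0)–(-0.8964, -0.651306, 0.31213)  len=0.4069

Chained into 1 loop(s):
  loop 1: 8 segments, perimeter = 4.0703
Total perimeter = 4.070

loops=1 perimeter=4.070


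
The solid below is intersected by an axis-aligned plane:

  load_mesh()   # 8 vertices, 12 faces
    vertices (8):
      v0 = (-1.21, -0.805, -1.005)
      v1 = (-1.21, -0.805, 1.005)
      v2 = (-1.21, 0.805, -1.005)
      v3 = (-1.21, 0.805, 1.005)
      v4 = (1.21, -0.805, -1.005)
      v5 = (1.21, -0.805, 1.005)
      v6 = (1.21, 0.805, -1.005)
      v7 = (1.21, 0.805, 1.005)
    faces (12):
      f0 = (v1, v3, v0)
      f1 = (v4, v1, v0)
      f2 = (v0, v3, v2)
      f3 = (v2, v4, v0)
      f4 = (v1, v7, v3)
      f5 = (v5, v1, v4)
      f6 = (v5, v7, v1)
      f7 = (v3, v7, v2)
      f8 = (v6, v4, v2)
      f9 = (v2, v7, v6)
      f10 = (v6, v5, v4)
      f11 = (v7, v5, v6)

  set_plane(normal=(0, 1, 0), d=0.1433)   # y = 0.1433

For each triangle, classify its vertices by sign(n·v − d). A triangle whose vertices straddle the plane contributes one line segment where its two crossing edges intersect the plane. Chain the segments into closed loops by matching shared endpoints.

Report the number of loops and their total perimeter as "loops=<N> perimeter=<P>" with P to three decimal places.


loops=1 perimeter=8.860

Straddling triangles (8 of 12):
  (v1,v3,v0) [-+-] → (-1.21, 0.1433, 1.005)–(-1.21, 0.1433, 0.178902)  len=0.8261
  (v0,v3,v2) [-++] → (-1.21, 0.1433, 0.178902)–(-1.21, 0.1433, -1.005)  len=1.1839
  (v2,v4,v0) [+--] → (-0.215395, 0.1433, -1.005)–(-1.21, 0.1433, -1.005)  len=0.9946
  (v1,v7,v3) [-++] → (0.215395, 0.1433, 1.005)–(-1.21, 0.1433, 1.005)  len=1.4254
  (v5,v7,v1) [-+-] → (1.21, 0.1433, 1.005)–(0.215395, 0.1433, 1.005)  len=0.9946
  (v6,v4,v2) [+-+] → (1.21, 0.1433, -1.005)–(-0.215395, 0.1433, -1.005)  len=1.4254
  (v6,v5,v4) [+--] → (1.21, 0.1433, -0.178902)–(1.21, 0.1433, -1.005)  len=0.8261
  (v7,v5,v6) [+-+] → (1.21, 0.1433, 1.005)–(1.21, 0.1433, -0.178902)  len=1.1839

Chained into 1 loop(s):
  loop 1: 8 segments, perimeter = 8.8600
Total perimeter = 8.860


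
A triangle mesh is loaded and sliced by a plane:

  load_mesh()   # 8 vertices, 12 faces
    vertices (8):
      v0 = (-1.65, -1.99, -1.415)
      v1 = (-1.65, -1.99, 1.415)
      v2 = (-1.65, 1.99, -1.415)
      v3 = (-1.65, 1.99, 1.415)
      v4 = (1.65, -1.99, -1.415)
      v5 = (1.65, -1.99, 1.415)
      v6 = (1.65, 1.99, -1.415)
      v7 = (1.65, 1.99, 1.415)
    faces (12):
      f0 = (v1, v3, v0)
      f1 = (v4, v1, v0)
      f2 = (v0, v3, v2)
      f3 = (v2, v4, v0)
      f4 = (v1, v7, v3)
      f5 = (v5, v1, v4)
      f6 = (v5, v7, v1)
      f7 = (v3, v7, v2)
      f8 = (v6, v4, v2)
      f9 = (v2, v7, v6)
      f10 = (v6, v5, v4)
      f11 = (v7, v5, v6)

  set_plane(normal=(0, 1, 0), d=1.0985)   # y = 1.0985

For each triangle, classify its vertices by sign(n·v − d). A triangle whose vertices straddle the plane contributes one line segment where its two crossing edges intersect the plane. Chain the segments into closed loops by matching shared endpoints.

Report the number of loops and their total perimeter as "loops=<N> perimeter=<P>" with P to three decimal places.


loops=1 perimeter=12.260

Straddling triangles (8 of 12):
  (v1,v3,v0) [-+-] → (-1.65, 1.0985, 1.415)–(-1.65, 1.0985, 0.781094)  len=0.6339
  (v0,v3,v2) [-++] → (-1.65, 1.0985, 0.781094)–(-1.65, 1.0985, -1.415)  len=2.1961
  (v2,v4,v0) [+--] → (-0.910817, 1.0985, -1.415)–(-1.65, 1.0985, -1.415)  len=0.7392
  (v1,v7,v3) [-++] → (0.910817, 1.0985, 1.415)–(-1.65, 1.0985, 1.415)  len=2.5608
  (v5,v7,v1) [-+-] → (1.65, 1.0985, 1.415)–(0.910817, 1.0985, 1.415)  len=0.7392
  (v6,v4,v2) [+-+] → (1.65, 1.0985, -1.415)–(-0.910817, 1.0985, -1.415)  len=2.5608
  (v6,v5,v4) [+--] → (1.65, 1.0985, -0.781094)–(1.65, 1.0985, -1.415)  len=0.6339
  (v7,v5,v6) [+-+] → (1.65, 1.0985, 1.415)–(1.65, 1.0985, -0.781094)  len=2.1961

Chained into 1 loop(s):
  loop 1: 8 segments, perimeter = 12.2600
Total perimeter = 12.260


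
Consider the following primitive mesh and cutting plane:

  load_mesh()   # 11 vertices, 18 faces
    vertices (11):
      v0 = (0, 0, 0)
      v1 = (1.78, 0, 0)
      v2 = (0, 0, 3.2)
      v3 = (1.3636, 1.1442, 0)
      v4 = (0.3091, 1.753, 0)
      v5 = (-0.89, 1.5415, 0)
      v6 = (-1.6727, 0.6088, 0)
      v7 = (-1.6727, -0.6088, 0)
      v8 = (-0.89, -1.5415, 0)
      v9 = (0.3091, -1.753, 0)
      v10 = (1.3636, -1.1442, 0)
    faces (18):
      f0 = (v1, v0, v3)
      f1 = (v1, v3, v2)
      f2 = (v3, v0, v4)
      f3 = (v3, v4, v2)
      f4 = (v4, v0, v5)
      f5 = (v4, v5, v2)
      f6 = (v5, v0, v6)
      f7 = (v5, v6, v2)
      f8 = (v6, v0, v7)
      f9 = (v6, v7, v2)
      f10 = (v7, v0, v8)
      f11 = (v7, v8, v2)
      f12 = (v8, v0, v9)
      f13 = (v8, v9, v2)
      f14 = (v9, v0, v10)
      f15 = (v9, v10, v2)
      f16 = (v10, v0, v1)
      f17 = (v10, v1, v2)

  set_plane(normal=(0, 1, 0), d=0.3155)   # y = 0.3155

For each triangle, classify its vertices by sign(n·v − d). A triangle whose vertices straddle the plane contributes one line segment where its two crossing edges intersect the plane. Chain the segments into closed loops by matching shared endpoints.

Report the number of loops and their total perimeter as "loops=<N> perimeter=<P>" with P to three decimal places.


loops=1 perimeter=9.638

Straddling triangles (10 of 18):
  (v1,v0,v3) [--+] → (0.375997, 0.3155, 0)–(1.66518, 0.3155, 0)  len=1.2892
  (v1,v3,v2) [-+-] → (1.66518, 0.3155, 0)–(0.375997, 0.3155, 2.31764)  len=2.6521
  (v3,v0,v4) [+-+] → (0.375997, 0.3155, 0)–(0.0556309, 0.3155, 0)  len=0.3204
  (v3,v4,v2) [++-] → (0.0556309, 0.3155, 2.62407)–(0.375997, 0.3155, 2.31764)  len=0.4433
  (v4,v0,v5) [+-+] → (0.0556309, 0.3155, 0)–(-0.182157, 0.3155, 0)  len=0.2378
  (v4,v5,v2) [++-] → (-0.182157, 0.3155, 2.54505)–(0.0556309, 0.3155, 2.62407)  len=0.2506
  (v5,v0,v6) [+-+] → (-0.182157, 0.3155, 0)–(-0.866848, 0.3155, 0)  len=0.6847
  (v5,v6,v2) [++-] → (-0.866848, 0.3155, 1.54166)–(-0.182157, 0.3155, 2.54505)  len=1.2147
  (v6,v0,v7) [+--] → (-0.866848, 0.3155, 0)–(-1.6727, 0.3155, 0)  len=0.8059
  (v6,v7,v2) [+--] → (-1.6727, 0.3155, 0)–(-0.866848, 0.3155, 1.54166)  len=1.7396

Chained into 1 loop(s):
  loop 1: 10 segments, perimeter = 9.6382
Total perimeter = 9.638


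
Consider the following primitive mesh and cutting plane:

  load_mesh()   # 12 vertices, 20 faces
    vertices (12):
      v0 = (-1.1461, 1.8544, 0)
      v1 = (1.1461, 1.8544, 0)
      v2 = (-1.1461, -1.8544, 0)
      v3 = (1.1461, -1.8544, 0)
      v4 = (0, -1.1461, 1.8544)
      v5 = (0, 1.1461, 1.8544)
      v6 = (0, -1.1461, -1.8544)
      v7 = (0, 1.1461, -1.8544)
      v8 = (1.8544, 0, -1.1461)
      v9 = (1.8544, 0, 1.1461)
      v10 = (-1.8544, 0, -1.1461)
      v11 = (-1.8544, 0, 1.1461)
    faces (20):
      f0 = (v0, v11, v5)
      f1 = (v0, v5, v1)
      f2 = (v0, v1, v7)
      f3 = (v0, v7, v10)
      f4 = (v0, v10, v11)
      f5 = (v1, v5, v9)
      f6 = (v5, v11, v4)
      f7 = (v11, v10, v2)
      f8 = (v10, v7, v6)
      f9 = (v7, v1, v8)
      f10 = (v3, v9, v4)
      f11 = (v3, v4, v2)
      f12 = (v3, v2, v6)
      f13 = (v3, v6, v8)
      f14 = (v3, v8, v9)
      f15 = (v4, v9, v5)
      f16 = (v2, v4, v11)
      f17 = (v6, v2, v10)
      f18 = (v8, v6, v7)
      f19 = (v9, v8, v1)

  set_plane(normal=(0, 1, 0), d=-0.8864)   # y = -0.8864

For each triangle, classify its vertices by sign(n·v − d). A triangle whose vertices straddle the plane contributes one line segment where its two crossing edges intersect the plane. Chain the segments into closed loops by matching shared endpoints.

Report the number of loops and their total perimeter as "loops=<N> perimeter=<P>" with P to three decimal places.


Straddling triangles (10 of 20):
  (v5,v11,v4) [++-] → (-0.420197, -0.8864, 1.6939)–(0, -0.8864, 1.8544)  len=0.4498
  (v11,v10,v2) [++-] → (-1.51583, -0.8864, -0.598266)–(-1.51583, -0.8864, 0.598266)  len=1.1965
  (v10,v7,v6) [++-] → (0, -0.8864, -1.8544)–(-0.420197, -0.8864, -1.6939)  len=0.4498
  (v3,v9,v4) [-+-] → (1.51583, -0.8864, 0.598266)–(0.420197, -0.8864, 1.6939)  len=1.5495
  (v3,v6,v8) [--+] → (0.420197, -0.8864, -1.6939)–(1.51583, -0.8864, -0.598266)  len=1.5495
  (v3,v8,v9) [-++] → (1.51583, -0.8864, -0.598266)–(1.51583, -0.8864, 0.598266)  len=1.1965
  (v4,v9,v5) [-++] → (0.420197, -0.8864, 1.6939)–(0, -0.8864, 1.8544)  len=0.4498
  (v2,v4,v11) [--+] → (-0.420197, -0.8864, 1.6939)–(-1.51583, -0.8864, 0.598266)  len=1.5495
  (v6,v2,v10) [--+] → (-1.51583, -0.8864, -0.598266)–(-0.420197, -0.8864, -1.6939)  len=1.5495
  (v8,v6,v7) [+-+] → (0.420197, -0.8864, -1.6939)–(0, -0.8864, -1.8544)  len=0.4498

Chained into 1 loop(s):
  loop 1: 10 segments, perimeter = 10.3901
Total perimeter = 10.390

loops=1 perimeter=10.390


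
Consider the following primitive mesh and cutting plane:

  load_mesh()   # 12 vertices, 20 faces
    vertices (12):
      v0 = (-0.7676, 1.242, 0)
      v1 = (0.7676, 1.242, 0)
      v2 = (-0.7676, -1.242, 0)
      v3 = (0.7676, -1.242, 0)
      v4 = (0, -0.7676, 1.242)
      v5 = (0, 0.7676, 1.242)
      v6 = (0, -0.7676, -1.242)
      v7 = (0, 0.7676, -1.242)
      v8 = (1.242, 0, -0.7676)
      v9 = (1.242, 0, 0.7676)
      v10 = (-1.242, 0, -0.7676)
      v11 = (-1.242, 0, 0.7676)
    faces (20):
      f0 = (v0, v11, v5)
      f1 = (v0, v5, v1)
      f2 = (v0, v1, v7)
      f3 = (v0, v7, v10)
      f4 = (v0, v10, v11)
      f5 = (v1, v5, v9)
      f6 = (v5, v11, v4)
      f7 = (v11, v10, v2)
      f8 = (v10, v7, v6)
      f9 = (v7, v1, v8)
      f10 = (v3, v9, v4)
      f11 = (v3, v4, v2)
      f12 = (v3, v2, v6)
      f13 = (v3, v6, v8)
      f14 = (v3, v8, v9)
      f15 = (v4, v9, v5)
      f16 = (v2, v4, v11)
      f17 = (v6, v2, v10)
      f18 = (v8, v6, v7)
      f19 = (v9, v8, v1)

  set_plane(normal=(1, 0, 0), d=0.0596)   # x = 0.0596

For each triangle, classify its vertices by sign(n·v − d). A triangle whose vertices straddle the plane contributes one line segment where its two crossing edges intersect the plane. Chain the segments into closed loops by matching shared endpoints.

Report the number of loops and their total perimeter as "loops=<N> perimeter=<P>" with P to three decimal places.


Straddling triangles (10 of 20):
  (v0,v5,v1) [--+] → (0.0596, 0.804435, 1.14557)–(0.0596, 1.242, 0)  len=1.2263
  (v0,v1,v7) [-+-] → (0.0596, 1.242, 0)–(0.0596, 0.804435, -1.14557)  len=1.2263
  (v1,v5,v9) [+-+] → (0.0596, 0.804435, 1.14557)–(0.0596, 0.730765, 1.21923)  len=0.1042
  (v7,v1,v8) [-++] → (0.0596, 0.804435, -1.14557)–(0.0596, 0.730765, -1.21923)  len=0.1042
  (v3,v9,v4) [++-] → (0.0596, -0.730765, 1.21923)–(0.0596, -0.804435, 1.14557)  len=0.1042
  (v3,v4,v2) [+--] → (0.0596, -0.804435, 1.14557)–(0.0596, -1.242, 0)  len=1.2263
  (v3,v2,v6) [+--] → (0.0596, -1.242, 0)–(0.0596, -0.804435, -1.14557)  len=1.2263
  (v3,v6,v8) [+-+] → (0.0596, -0.804435, -1.14557)–(0.0596, -0.730765, -1.21923)  len=0.1042
  (v4,v9,v5) [-+-] → (0.0596, -0.730765, 1.21923)–(0.0596, 0.730765, 1.21923)  len=1.4615
  (v8,v6,v7) [+--] → (0.0596, -0.730765, -1.21923)–(0.0596, 0.730765, -1.21923)  len=1.4615

Chained into 1 loop(s):
  loop 1: 10 segments, perimeter = 8.2450
Total perimeter = 8.245

loops=1 perimeter=8.245


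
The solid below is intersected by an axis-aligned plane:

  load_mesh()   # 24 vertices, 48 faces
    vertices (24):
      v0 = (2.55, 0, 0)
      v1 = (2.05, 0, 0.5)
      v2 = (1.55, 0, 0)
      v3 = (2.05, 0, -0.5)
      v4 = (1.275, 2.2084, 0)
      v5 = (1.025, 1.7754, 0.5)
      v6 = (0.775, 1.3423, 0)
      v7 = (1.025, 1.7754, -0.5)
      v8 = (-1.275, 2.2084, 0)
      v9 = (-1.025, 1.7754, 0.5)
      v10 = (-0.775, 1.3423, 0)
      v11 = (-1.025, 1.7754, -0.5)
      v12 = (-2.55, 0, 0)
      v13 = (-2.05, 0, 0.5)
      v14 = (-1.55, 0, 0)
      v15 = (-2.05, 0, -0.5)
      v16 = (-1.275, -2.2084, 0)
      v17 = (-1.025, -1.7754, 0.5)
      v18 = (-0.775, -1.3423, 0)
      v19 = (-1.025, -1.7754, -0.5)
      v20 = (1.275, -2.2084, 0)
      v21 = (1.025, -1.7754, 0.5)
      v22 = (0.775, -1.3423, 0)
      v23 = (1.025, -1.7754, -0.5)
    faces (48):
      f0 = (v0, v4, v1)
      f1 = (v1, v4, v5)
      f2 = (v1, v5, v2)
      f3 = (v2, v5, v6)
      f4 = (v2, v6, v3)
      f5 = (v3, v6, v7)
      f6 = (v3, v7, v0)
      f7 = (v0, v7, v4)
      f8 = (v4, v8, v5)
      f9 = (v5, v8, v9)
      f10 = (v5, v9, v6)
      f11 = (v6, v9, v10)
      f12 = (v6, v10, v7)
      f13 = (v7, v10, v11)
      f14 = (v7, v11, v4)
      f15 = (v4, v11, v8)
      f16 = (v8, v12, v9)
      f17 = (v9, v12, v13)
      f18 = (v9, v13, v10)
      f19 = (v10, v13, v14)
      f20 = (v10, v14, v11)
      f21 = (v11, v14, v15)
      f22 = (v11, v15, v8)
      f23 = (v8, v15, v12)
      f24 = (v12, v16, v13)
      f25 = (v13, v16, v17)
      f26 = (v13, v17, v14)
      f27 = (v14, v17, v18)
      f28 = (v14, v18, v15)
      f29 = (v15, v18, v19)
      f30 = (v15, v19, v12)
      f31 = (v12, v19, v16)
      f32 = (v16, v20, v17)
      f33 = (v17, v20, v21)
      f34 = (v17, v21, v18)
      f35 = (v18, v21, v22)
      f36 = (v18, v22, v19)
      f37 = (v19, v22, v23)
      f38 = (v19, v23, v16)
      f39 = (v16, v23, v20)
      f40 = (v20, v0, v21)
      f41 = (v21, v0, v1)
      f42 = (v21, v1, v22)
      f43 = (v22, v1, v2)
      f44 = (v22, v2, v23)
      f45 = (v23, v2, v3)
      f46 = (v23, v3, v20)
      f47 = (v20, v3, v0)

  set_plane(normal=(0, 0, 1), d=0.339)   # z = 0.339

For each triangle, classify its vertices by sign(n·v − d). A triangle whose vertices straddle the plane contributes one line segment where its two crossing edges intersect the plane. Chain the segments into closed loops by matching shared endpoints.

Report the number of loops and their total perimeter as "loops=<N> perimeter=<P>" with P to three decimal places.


Straddling triangles (24 of 48):
  (v0,v4,v1) [--+] → (1.80045, 0.711105, 0.339)–(2.211, 0, 0.339)  len=0.8211
  (v1,v4,v5) [+-+] → (1.80045, 0.711105, 0.339)–(1.1055, 1.91483, 0.339)  len=1.3899
  (v1,v5,v2) [++-] → (1.19405, 1.20372, 0.339)–(1.889, 0, 0.339)  len=1.3899
  (v2,v5,v6) [-+-] → (1.19405, 1.20372, 0.339)–(0.9445, 1.63594, 0.339)  len=0.4991
  (v4,v8,v5) [--+] → (0.2844, 1.91483, 0.339)–(1.1055, 1.91483, 0.339)  len=0.8211
  (v5,v8,v9) [+-+] → (0.2844, 1.91483, 0.339)–(-1.1055, 1.91483, 0.339)  len=1.3899
  (v5,v9,v6) [++-] → (-0.4454, 1.63594, 0.339)–(0.9445, 1.63594, 0.339)  len=1.3899
  (v6,v9,v10) [-+-] → (-0.4454, 1.63594, 0.339)–(-0.9445, 1.63594, 0.339)  len=0.4991
  (v8,v12,v9) [--+] → (-1.51605, 1.20372, 0.339)–(-1.1055, 1.91483, 0.339)  len=0.8211
  (v9,v12,v13) [+-+] → (-1.51605, 1.20372, 0.339)–(-2.211, 0, 0.339)  len=1.3899
  (v9,v13,v10) [++-] → (-1.63945, 0.432221, 0.339)–(-0.9445, 1.63594, 0.339)  len=1.3899
  (v10,v13,v14) [-+-] → (-1.63945, 0.432221, 0.339)–(-1.889, 0, 0.339)  len=0.4991
  (v12,v16,v13) [--+] → (-1.80045, -0.711105, 0.339)–(-2.211, 0, 0.339)  len=0.8211
  (v13,v16,v17) [+-+] → (-1.80045, -0.711105, 0.339)–(-1.1055, -1.91483, 0.339)  len=1.3899
  (v13,v17,v14) [++-] → (-1.19405, -1.20372, 0.339)–(-1.889, 0, 0.339)  len=1.3899
  (v14,v17,v18) [-+-] → (-1.19405, -1.20372, 0.339)–(-0.9445, -1.63594, 0.339)  len=0.4991
  (v16,v20,v17) [--+] → (-0.2844, -1.91483, 0.339)–(-1.1055, -1.91483, 0.339)  len=0.8211
  (v17,v20,v21) [+-+] → (-0.2844, -1.91483, 0.339)–(1.1055, -1.91483, 0.339)  len=1.3899
  (v17,v21,v18) [++-] → (0.4454, -1.63594, 0.339)–(-0.9445, -1.63594, 0.339)  len=1.3899
  (v18,v21,v22) [-+-] → (0.4454, -1.63594, 0.339)–(0.9445, -1.63594, 0.339)  len=0.4991
  (v20,v0,v21) [--+] → (1.51605, -1.20372, 0.339)–(1.1055, -1.91483, 0.339)  len=0.8211
  (v21,v0,v1) [+-+] → (1.51605, -1.20372, 0.339)–(2.211, 0, 0.339)  len=1.3899
  (v21,v1,v22) [++-] → (1.63945, -0.432221, 0.339)–(0.9445, -1.63594, 0.339)  len=1.3899
  (v22,v1,v2) [-+-] → (1.63945, -0.432221, 0.339)–(1.889, 0, 0.339)  len=0.4991

Chained into 2 loop(s):
  loop 1: 12 segments, perimeter = 13.2662
  loop 2: 12 segments, perimeter = 11.3341
Total perimeter = 24.600

loops=2 perimeter=24.600


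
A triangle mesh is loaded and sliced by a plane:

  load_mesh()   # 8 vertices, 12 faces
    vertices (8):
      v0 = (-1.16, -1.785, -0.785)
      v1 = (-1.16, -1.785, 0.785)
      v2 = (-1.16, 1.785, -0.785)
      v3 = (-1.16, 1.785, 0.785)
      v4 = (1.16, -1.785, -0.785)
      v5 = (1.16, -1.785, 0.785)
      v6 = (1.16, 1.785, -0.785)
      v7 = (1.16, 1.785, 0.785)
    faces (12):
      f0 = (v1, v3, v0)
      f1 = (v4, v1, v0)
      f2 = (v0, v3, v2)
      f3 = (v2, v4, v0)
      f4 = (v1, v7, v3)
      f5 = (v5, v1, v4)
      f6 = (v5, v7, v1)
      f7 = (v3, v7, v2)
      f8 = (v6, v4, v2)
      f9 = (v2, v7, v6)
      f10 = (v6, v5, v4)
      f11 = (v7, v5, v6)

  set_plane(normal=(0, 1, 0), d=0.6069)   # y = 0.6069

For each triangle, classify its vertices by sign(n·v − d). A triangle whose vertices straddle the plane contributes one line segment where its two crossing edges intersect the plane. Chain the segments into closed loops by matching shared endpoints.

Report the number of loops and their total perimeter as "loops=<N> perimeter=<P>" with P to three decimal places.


Straddling triangles (8 of 12):
  (v1,v3,v0) [-+-] → (-1.16, 0.6069, 0.785)–(-1.16, 0.6069, 0.2669)  len=0.5181
  (v0,v3,v2) [-++] → (-1.16, 0.6069, 0.2669)–(-1.16, 0.6069, -0.785)  len=1.0519
  (v2,v4,v0) [+--] → (-0.3944, 0.6069, -0.785)–(-1.16, 0.6069, -0.785)  len=0.7656
  (v1,v7,v3) [-++] → (0.3944, 0.6069, 0.785)–(-1.16, 0.6069, 0.785)  len=1.5544
  (v5,v7,v1) [-+-] → (1.16, 0.6069, 0.785)–(0.3944, 0.6069, 0.785)  len=0.7656
  (v6,v4,v2) [+-+] → (1.16, 0.6069, -0.785)–(-0.3944, 0.6069, -0.785)  len=1.5544
  (v6,v5,v4) [+--] → (1.16, 0.6069, -0.2669)–(1.16, 0.6069, -0.785)  len=0.5181
  (v7,v5,v6) [+-+] → (1.16, 0.6069, 0.785)–(1.16, 0.6069, -0.2669)  len=1.0519

Chained into 1 loop(s):
  loop 1: 8 segments, perimeter = 7.7800
Total perimeter = 7.780

loops=1 perimeter=7.780


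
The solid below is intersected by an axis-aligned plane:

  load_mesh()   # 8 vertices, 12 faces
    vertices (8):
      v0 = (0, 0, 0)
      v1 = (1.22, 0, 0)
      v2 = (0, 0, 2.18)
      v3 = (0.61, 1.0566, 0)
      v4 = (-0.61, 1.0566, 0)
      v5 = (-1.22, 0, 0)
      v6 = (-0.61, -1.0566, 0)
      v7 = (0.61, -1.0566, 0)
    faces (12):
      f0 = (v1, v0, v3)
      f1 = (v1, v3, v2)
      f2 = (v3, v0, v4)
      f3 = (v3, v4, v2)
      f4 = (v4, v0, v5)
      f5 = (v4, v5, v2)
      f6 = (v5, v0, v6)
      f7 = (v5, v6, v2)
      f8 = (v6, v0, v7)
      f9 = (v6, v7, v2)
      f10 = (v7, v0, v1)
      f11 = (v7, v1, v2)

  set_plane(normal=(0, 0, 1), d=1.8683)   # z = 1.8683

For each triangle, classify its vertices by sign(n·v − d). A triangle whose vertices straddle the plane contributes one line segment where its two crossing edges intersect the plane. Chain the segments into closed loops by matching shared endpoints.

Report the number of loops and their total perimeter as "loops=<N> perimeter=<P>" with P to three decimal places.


loops=1 perimeter=1.047

Straddling triangles (6 of 12):
  (v1,v3,v2) [--+] → (0.0872188, 0.151074, 1.8683)–(0.174438, 0, 1.8683)  len=0.1744
  (v3,v4,v2) [--+] → (-0.0872188, 0.151074, 1.8683)–(0.0872188, 0.151074, 1.8683)  len=0.1744
  (v4,v5,v2) [--+] → (-0.174438, 0, 1.8683)–(-0.0872188, 0.151074, 1.8683)  len=0.1744
  (v5,v6,v2) [--+] → (-0.0872188, -0.151074, 1.8683)–(-0.174438, 0, 1.8683)  len=0.1744
  (v6,v7,v2) [--+] → (0.0872188, -0.151074, 1.8683)–(-0.0872188, -0.151074, 1.8683)  len=0.1744
  (v7,v1,v2) [--+] → (0.174438, 0, 1.8683)–(0.0872188, -0.151074, 1.8683)  len=0.1744

Chained into 1 loop(s):
  loop 1: 6 segments, perimeter = 1.0466
Total perimeter = 1.047


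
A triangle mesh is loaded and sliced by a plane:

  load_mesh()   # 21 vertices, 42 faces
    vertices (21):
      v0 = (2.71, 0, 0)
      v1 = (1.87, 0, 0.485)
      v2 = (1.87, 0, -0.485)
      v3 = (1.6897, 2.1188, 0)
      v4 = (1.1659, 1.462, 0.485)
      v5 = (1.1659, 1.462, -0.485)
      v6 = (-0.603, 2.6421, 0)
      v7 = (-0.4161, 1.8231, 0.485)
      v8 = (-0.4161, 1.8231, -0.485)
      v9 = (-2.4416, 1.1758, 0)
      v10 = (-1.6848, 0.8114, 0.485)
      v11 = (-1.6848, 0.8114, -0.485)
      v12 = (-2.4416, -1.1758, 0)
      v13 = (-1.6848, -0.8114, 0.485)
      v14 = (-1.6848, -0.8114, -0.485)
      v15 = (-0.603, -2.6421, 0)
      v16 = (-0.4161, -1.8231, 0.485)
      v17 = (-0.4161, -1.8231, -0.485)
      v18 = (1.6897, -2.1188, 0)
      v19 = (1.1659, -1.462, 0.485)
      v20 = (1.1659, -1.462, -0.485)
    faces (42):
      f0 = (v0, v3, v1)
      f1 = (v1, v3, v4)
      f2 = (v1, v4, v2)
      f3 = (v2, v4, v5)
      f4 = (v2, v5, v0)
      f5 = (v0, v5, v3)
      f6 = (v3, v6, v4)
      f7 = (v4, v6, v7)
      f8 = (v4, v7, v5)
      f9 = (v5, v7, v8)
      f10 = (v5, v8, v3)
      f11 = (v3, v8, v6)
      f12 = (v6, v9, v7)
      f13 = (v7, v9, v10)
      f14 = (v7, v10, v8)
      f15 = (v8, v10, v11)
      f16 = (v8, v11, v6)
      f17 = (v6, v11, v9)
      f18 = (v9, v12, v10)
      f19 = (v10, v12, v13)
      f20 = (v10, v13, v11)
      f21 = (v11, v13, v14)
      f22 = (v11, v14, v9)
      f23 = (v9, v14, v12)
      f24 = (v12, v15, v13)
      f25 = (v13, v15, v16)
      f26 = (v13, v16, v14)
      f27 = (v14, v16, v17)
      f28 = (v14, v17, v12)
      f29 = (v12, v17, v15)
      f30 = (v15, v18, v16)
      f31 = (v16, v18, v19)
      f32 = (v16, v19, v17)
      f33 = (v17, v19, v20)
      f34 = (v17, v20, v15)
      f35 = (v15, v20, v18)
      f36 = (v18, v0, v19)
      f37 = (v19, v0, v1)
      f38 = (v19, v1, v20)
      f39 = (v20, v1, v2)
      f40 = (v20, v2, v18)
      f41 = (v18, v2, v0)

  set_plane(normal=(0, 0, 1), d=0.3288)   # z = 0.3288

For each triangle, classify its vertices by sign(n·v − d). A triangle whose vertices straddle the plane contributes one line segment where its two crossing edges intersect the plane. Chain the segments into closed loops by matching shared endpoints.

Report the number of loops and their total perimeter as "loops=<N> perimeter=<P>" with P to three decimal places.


loops=2 perimeter=24.361

Straddling triangles (28 of 42):
  (v0,v3,v1) [--+] → (1.81193, 0.682385, 0.3288)–(2.14053, 0, 0.3288)  len=0.7574
  (v1,v3,v4) [+-+] → (1.81193, 0.682385, 0.3288)–(1.3346, 1.67353, 0.3288)  len=1.1001
  (v1,v4,v2) [++-] → (1.27928, 1.22657, 0.3288)–(1.87, 0, 0.3288)  len=1.3614
  (v2,v4,v5) [-+-] → (1.27928, 1.22657, 0.3288)–(1.1659, 1.462, 0.3288)  len=0.2613
  (v3,v6,v4) [--+] → (0.596205, 1.84207, 0.3288)–(1.3346, 1.67353, 0.3288)  len=0.7574
  (v4,v6,v7) [+-+] → (0.596205, 1.84207, 0.3288)–(-0.476293, 2.08687, 0.3288)  len=1.1001
  (v4,v7,v5) [++-] → (-0.161349, 1.76495, 0.3288)–(1.1659, 1.462, 0.3288)  len=1.3614
  (v5,v7,v8) [-+-] → (-0.161349, 1.76495, 0.3288)–(-0.4161, 1.8231, 0.3288)  len=0.2613
  (v6,v9,v7) [--+] → (-1.06844, 1.61463, 0.3288)–(-0.476293, 2.08687, 0.3288)  len=0.7574
  (v7,v9,v10) [+-+] → (-1.06844, 1.61463, 0.3288)–(-1.92854, 0.928759, 0.3288)  len=1.1001
  (v7,v10,v8) [++-] → (-1.4805, 0.974315, 0.3288)–(-0.4161, 1.8231, 0.3288)  len=1.3614
  (v8,v10,v11) [-+-] → (-1.4805, 0.974315, 0.3288)–(-1.6848, 0.8114, 0.3288)  len=0.2613
  (v9,v12,v10) [--+] → (-1.92854, 0.171399, 0.3288)–(-1.92854, 0.928759, 0.3288)  len=0.7574
  (v10,v12,v13) [+-+] → (-1.92854, 0.171399, 0.3288)–(-1.92854, -0.928759, 0.3288)  len=1.1002
  (v10,v13,v11) [++-] → (-1.6848, -0.550079, 0.3288)–(-1.6848, 0.8114, 0.3288)  len=1.3615
  (v11,v13,v14) [-+-] → (-1.6848, -0.550079, 0.3288)–(-1.6848, -0.8114, 0.3288)  len=0.2613
  (v12,v15,v13) [--+] → (-1.33639, -1.401, 0.3288)–(-1.92854, -0.928759, 0.3288)  len=0.7574
  (v13,v15,v16) [+-+] → (-1.33639, -1.401, 0.3288)–(-0.476293, -2.08687, 0.3288)  len=1.1001
  (v13,v16,v14) [++-] → (-0.6204, -1.66019, 0.3288)–(-1.6848, -0.8114, 0.3288)  len=1.3614
  (v14,v16,v17) [-+-] → (-0.6204, -1.66019, 0.3288)–(-0.4161, -1.8231, 0.3288)  len=0.2613
  (v15,v18,v16) [--+] → (0.262098, -1.91833, 0.3288)–(-0.476293, -2.08687, 0.3288)  len=0.7574
  (v16,v18,v19) [+-+] → (0.262098, -1.91833, 0.3288)–(1.3346, -1.67353, 0.3288)  len=1.1001
  (v16,v19,v17) [++-] → (0.911149, -1.52015, 0.3288)–(-0.4161, -1.8231, 0.3288)  len=1.3614
  (v17,v19,v20) [-+-] → (0.911149, -1.52015, 0.3288)–(1.1659, -1.462, 0.3288)  len=0.2613
  (v18,v0,v19) [--+] → (1.6632, -0.991146, 0.3288)–(1.3346, -1.67353, 0.3288)  len=0.7574
  (v19,v0,v1) [+-+] → (1.6632, -0.991146, 0.3288)–(2.14053, 0, 0.3288)  len=1.1001
  (v19,v1,v20) [++-] → (1.75662, -0.235427, 0.3288)–(1.1659, -1.462, 0.3288)  len=1.3614
  (v20,v1,v2) [-+-] → (1.75662, -0.235427, 0.3288)–(1.87, 0, 0.3288)  len=0.2613

Chained into 2 loop(s):
  loop 1: 14 segments, perimeter = 13.0024
  loop 2: 14 segments, perimeter = 11.3590
Total perimeter = 24.361
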